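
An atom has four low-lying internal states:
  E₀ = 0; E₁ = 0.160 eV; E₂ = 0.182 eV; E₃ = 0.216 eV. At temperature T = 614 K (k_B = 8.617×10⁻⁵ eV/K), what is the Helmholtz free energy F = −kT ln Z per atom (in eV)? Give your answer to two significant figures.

k_BT = 8.617×10⁻⁵ × 614 K = 0.05291 eV.
Eᵢ/kT = 0, 3.024, 3.440, 4.082.
Z = Σ e^(−Eᵢ/kT) = e^(−0) + e^(−3.024) + e^(−3.440) + e^(−4.082) = 1.000 + 0.04861 + 0.03206 + 0.01687 = 1.098.
F = −kT ln Z = −0.05291 × ln(1.098) = −0.05291 × 0.09349 = -0.0049 eV.

-0.0049 eV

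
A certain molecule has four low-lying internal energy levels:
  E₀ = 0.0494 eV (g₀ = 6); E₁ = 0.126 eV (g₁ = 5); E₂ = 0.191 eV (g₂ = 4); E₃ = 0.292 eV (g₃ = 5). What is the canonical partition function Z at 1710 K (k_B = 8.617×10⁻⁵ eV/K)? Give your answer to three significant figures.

Z = 8.20

k_BT = 8.617×10⁻⁵ × 1710 K = 0.14735 eV.
Eᵢ/kT = 0.33526, 0.85511, 1.2962, 1.9817.
Z = Σ gᵢe^(−Eᵢ/kT) = 6·e^(−0.33526) + 5·e^(−0.85511) + 4·e^(−1.2962) + 5·e^(−1.9817) = 4.2909 + 2.1262 + 1.0943 + 0.68917 = 8.2006.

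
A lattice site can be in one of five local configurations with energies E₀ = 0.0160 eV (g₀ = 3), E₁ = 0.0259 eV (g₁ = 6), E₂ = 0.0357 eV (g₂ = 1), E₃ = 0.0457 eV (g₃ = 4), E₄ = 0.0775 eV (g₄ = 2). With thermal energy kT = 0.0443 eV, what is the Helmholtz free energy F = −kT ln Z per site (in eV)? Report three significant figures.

-0.0902 eV

Eᵢ/kT = 0.36117, 0.58465, 0.80587, 1.0316, 1.7494.
Z = Σ gᵢe^(−Eᵢ/kT) = 3·e^(−0.36117) + 6·e^(−0.58465) + 1·e^(−0.80587) + 4·e^(−1.0316) + 2·e^(−1.7494) = 2.0906 + 3.3438 + 0.44670 + 1.4257 + 0.34776 = 7.6546.
F = −kT ln Z = −0.0443 × ln(7.6546) = −0.0443 × 2.0353 = -0.0902 eV.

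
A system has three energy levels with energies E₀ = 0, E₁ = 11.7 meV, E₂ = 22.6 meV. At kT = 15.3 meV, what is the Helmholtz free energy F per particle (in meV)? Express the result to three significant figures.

-8.06 meV

Eᵢ/kT = 0, 0.76471, 1.4771.
Z = Σ e^(−Eᵢ/kT) = e^(−0) + e^(−0.76471) + e^(−1.4771) = 1.0000 + 0.46547 + 0.22830 = 1.6938.
F = −kT ln Z = −15.3 × ln(1.6938) = −15.3 × 0.52697 = -8.06 meV.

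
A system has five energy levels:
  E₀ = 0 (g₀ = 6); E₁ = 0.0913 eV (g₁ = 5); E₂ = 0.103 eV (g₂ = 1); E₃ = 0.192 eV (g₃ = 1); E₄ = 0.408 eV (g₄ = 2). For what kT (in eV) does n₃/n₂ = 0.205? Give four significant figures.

n₃/n₂ = (g₃/g₂) exp[−(E₃−E₂)/kT] = 0.205.
⇒ (E₃−E₂)/kT = ln((1/1)/0.205) = ln(4.87805) = 1.58475.
kT = 0.089 eV / 1.58475 = 0.05616 eV.

0.05616 eV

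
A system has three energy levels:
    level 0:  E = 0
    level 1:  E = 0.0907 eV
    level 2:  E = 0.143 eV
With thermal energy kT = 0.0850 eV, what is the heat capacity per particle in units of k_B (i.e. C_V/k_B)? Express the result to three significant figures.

Eᵢ/kT = 0, 1.0671, 1.6824.
Z = Σ e^(−Eᵢ/kT) = e^(−0) + e^(−1.0671) + e^(−1.6824) = 1.0000 + 0.34400 + 0.18593 = 1.5299.
⟨E⟩ = 0.037773 eV, ⟨E²⟩ = 0.0043349 eV².
C_V/k_B = (⟨E²⟩ − ⟨E⟩²)/(kT)² = (0.0043349 − 0.0014268)/0.0072250 = 0.403.

0.403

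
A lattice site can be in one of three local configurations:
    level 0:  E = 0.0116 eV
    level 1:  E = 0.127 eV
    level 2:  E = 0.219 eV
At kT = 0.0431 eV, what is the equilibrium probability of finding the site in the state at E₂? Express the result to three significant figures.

Eᵢ/kT = 0.26914, 2.9466, 5.0812.
Z = Σ e^(−Eᵢ/kT) = e^(−0.26914) + e^(−2.9466) + e^(−5.0812) = 0.76404 + 0.052518 + 0.0062124 = 0.82277.
P₂ = e^(−E₂/kT) / Z = 0.0062124/0.82277 = 0.00755.

0.00755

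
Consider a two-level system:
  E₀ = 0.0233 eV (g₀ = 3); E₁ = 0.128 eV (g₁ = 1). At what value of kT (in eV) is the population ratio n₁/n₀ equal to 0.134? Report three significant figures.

0.115 eV

n₁/n₀ = (g₁/g₀) exp[−(E₁−E₀)/kT] = 0.134.
⇒ (E₁−E₀)/kT = ln((1/3)/0.134) = ln(2.4876) = 0.91132.
kT = 0.1047 eV / 0.91132 = 0.115 eV.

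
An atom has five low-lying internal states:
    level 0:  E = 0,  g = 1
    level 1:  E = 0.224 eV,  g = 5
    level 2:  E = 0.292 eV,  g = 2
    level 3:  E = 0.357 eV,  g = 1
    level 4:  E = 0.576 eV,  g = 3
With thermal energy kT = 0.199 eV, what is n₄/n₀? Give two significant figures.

0.17

n₄/n₀ = (g₄/g₀) exp[−(E₄−E₀)/kT] = (3/1) × exp(−(0.576 eV)/(0.199 eV)) = (3/1) × exp(-2.894) = 0.17.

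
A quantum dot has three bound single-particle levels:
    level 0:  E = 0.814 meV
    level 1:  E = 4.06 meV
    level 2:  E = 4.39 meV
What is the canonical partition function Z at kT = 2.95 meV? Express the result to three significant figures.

Eᵢ/kT = 0.27593, 1.3763, 1.4881.
Z = Σ e^(−Eᵢ/kT) = e^(−0.27593) + e^(−1.3763) + e^(−1.4881) = 0.75887 + 0.25251 + 0.22580 = 1.2372.

Z = 1.24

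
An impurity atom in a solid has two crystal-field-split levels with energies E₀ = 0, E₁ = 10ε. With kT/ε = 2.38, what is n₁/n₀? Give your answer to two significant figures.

n₁/n₀ = exp[−(E₁−E₀)/kT] = exp(−(10ε)/(2.38ε)) = exp(-4.202) = 0.015.

0.015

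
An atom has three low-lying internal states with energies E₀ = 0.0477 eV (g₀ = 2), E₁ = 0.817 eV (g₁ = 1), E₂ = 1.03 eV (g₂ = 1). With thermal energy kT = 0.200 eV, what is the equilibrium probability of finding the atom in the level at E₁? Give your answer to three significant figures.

0.0105

Eᵢ/kT = 0.23850, 4.0850, 5.1500.
Z = Σ gᵢe^(−Eᵢ/kT) = 2·e^(−0.23850) + 1·e^(−4.0850) + 1·e^(−5.1500) = 1.5756 + 0.016823 + 0.0057994 = 1.5982.
P₁ = g₁ e^(−E₁/kT) / Z = 0.016823/1.5982 = 0.0105.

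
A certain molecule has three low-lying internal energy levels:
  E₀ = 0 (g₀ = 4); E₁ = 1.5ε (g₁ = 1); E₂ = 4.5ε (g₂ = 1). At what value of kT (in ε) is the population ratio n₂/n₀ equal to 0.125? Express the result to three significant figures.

6.49 ε

n₂/n₀ = (g₂/g₀) exp[−(E₂−E₀)/kT] = 0.125.
⇒ (E₂−E₀)/kT = ln((1/4)/0.125) = ln(2.0000) = 0.69315.
kT = 4.5ε / 0.69315 = 6.49 ε.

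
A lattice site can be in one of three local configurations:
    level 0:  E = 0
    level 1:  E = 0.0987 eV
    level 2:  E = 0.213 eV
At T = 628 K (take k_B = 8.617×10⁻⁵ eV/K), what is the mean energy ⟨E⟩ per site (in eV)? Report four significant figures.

k_BT = 8.617×10⁻⁵ × 628 K = 0.0541148 eV.
Eᵢ/kT = 0, 1.82390, 3.93608.
Z = Σ e^(−Eᵢ/kT) = e^(−0) + e^(−1.82390) + e^(−3.93608) = 1.00000 + 0.161395 + 0.0195246 = 1.18092.
⟨E⟩ = Σ Eᵢ e^(−Eᵢ/kT) / Z = (0·1.00000 + 0.0987·0.161395 + 0.213·0.0195246) / 1.18092 = 0.01701 eV.

0.01701 eV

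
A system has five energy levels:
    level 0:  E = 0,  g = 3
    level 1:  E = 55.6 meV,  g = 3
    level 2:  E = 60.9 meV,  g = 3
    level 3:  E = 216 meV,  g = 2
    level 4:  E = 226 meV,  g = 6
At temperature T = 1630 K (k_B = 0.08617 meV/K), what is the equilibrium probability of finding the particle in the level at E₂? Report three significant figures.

k_BT = 0.08617 × 1630 K = 140.46 meV.
Eᵢ/kT = 0, 0.39584, 0.43358, 1.5378, 1.6090.
Z = Σ gᵢe^(−Eᵢ/kT) = 3·e^(−0) + 3·e^(−0.39584) + 3·e^(−0.43358) + 2·e^(−1.5378) + 6·e^(−1.6090) = 3.0000 + 2.0193 + 1.9446 + 0.42971 + 1.2005 = 8.5941.
P₂ = g₂ e^(−E₂/kT) / Z = 1.9446/8.5941 = 0.226.

0.226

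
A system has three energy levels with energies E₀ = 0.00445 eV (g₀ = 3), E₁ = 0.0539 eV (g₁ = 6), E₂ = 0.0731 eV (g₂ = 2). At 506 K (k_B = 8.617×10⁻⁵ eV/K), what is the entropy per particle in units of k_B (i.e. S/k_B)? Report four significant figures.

k_BT = 8.617×10⁻⁵ × 506 K = 0.0436020 eV.
Eᵢ/kT = 0.102060, 1.23618, 1.67653.
Z = Σ gᵢe^(−Eᵢ/kT) = 3·e^(−0.102060) + 6·e^(−1.23618) + 2·e^(−1.67653) = 2.70893 + 1.74295 + 0.374044 = 4.82592.
⟨E⟩ = Σ EᵢPᵢ = 0.0276305 eV.
S/k_B = ln Z + ⟨E⟩/kT = ln(4.82592) + 0.0276305/0.0436020 = 1.57400 + 0.633698 = 2.208.

2.208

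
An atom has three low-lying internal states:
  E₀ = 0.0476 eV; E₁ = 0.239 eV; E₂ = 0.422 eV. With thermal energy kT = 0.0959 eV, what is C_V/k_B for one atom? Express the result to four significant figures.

Eᵢ/kT = 0.496350, 2.49218, 4.40042.
Z = Σ e^(−Eᵢ/kT) = e^(−0.496350) + e^(−2.49218) + e^(−4.40042) = 0.608749 + 0.0827294 + 0.0122722 = 0.703751.
⟨E⟩ = 0.0766289 eV, ⟨E²⟩ = 0.0117802 eV².
C_V/k_B = (⟨E²⟩ − ⟨E⟩²)/(kT)² = (0.0117802 − 0.00587199)/0.00919681 = 0.6424.

0.6424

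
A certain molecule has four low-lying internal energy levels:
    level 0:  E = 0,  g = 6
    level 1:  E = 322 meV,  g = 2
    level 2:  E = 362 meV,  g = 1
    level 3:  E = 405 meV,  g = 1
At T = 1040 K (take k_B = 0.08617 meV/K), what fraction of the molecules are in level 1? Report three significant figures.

0.00905

k_BT = 0.08617 × 1040 K = 89.617 meV.
Eᵢ/kT = 0, 3.5931, 4.0394, 4.5192.
Z = Σ gᵢe^(−Eᵢ/kT) = 6·e^(−0) + 2·e^(−3.5931) + 1·e^(−4.0394) + 1·e^(−4.5192) = 6.0000 + 0.055026 + 0.017608 + 0.010898 = 6.0835.
P₁ = g₁ e^(−E₁/kT) / Z = 0.055026/6.0835 = 0.00905.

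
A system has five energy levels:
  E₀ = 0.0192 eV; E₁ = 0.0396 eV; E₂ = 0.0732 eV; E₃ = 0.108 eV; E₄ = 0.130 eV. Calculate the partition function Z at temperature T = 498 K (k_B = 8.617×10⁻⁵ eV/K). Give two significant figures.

k_BT = 8.617×10⁻⁵ × 498 K = 0.04291 eV.
Eᵢ/kT = 0.4474, 0.9229, 1.706, 2.517, 3.030.
Z = Σ e^(−Eᵢ/kT) = e^(−0.4474) + e^(−0.9229) + e^(−1.706) + e^(−2.517) + e^(−3.030) = 0.6393 + 0.3974 + 0.1816 + 0.08070 + 0.04832 = 1.347.

Z = 1.3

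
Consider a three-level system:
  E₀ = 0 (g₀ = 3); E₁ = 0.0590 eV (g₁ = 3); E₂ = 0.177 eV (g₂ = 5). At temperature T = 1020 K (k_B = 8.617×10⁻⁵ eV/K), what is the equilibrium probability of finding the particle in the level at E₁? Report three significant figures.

k_BT = 8.617×10⁻⁵ × 1020 K = 0.087893 eV.
Eᵢ/kT = 0, 0.67127, 2.0138.
Z = Σ gᵢe^(−Eᵢ/kT) = 3·e^(−0) + 3·e^(−0.67127) + 5·e^(−2.0138) = 3.0000 + 1.5332 + 0.66740 = 5.2006.
P₁ = g₁ e^(−E₁/kT) / Z = 1.5332/5.2006 = 0.295.

0.295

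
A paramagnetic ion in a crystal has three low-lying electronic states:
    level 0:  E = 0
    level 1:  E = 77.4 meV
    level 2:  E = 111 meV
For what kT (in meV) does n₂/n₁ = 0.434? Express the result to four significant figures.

40.25 meV

n₂/n₁ = exp[−(E₂−E₁)/kT] = 0.434.
⇒ (E₂−E₁)/kT = ln(1/0.434) = ln(2.30415) = 0.834712.
kT = 33.6 meV / 0.834712 = 40.25 meV.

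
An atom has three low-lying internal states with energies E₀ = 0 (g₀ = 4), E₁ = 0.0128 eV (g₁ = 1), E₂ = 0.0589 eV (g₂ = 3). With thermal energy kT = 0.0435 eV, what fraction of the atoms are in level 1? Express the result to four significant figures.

0.1350

Eᵢ/kT = 0, 0.294253, 1.35402.
Z = Σ gᵢe^(−Eᵢ/kT) = 4·e^(−0) + 1·e^(−0.294253) + 3·e^(−1.35402) = 4.00000 + 0.745088 + 0.774601 = 5.51969.
P₁ = g₁ e^(−E₁/kT) / Z = 0.745088/5.51969 = 0.1350.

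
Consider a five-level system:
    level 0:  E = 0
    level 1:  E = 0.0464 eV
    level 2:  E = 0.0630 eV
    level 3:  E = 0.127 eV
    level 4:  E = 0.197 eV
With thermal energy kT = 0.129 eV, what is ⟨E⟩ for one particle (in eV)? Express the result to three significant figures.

0.0556 eV

Eᵢ/kT = 0, 0.35969, 0.48837, 0.98450, 1.5271.
Z = Σ e^(−Eᵢ/kT) = e^(−0) + e^(−0.35969) + e^(−0.48837) + e^(−0.98450) + e^(−1.5271) = 1.0000 + 0.69789 + 0.61363 + 0.37363 + 0.21716 = 2.9023.
⟨E⟩ = Σ Eᵢ e^(−Eᵢ/kT) / Z = (0·1.0000 + 0.0464·0.69789 + 0.0630·0.61363 + 0.127·0.37363 + 0.197·0.21716) / 2.9023 = 0.0556 eV.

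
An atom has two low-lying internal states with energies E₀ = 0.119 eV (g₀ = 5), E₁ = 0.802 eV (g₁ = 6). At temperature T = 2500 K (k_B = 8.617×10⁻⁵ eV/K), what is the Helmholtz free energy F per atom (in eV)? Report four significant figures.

k_BT = 8.617×10⁻⁵ × 2500 K = 0.215425 eV.
Eᵢ/kT = 0.552396, 3.72287.
Z = Σ gᵢe^(−Eᵢ/kT) = 5·e^(−0.552396) + 6·e^(−3.72287) = 2.87785 + 0.144987 = 3.02284.
F = −kT ln Z = −0.215425 × ln(3.02284) = −0.215425 × 1.10620 = -0.2383 eV.

-0.2383 eV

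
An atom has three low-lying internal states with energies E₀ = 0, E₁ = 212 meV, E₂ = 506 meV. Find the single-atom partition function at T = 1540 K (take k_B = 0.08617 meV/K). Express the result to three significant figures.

k_BT = 0.08617 × 1540 K = 132.70 meV.
Eᵢ/kT = 0, 1.5976, 3.8131.
Z = Σ e^(−Eᵢ/kT) = e^(−0) + e^(−1.5976) + e^(−3.8131) = 1.0000 + 0.20238 + 0.022080 = 1.2245.

Z = 1.22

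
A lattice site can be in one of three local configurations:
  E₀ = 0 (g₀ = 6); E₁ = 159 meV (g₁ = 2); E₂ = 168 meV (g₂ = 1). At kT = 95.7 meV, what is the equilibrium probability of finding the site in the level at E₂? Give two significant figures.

0.026

Eᵢ/kT = 0, 1.661, 1.755.
Z = Σ gᵢe^(−Eᵢ/kT) = 6·e^(−0) + 2·e^(−1.661) + 1·e^(−1.755) = 6.000 + 0.3799 + 0.1729 = 6.553.
P₂ = g₂ e^(−E₂/kT) / Z = 0.1729/6.553 = 0.026.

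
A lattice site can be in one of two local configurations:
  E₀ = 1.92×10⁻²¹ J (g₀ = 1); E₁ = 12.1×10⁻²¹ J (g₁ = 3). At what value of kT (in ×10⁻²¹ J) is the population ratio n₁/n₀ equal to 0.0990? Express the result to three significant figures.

2.98 ×10⁻²¹ J

n₁/n₀ = (g₁/g₀) exp[−(E₁−E₀)/kT] = 0.0990.
⇒ (E₁−E₀)/kT = ln((3/1)/0.0990) = ln(30.303) = 3.4112.
kT = 10.18 ×10⁻²¹ J / 3.4112 = 2.98 ×10⁻²¹ J.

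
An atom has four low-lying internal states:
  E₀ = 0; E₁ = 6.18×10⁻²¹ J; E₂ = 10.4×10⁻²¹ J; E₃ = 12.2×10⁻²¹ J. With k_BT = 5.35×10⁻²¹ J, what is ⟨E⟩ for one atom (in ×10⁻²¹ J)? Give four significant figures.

Eᵢ/kT = 0, 1.15514, 1.94393, 2.28037.
Z = Σ e^(−Eᵢ/kT) = e^(−0) + e^(−1.15514) + e^(−1.94393) + e^(−2.28037) = 1.00000 + 0.315013 + 0.143140 + 0.102246 = 1.56040.
⟨E⟩ = Σ Eᵢ e^(−Eᵢ/kT) / Z = (0·1.00000 + 6.18·0.315013 + 10.4·0.143140 + 12.2·0.102246) / 1.56040 = 3.001 ×10⁻²¹ J.

3.001 ×10⁻²¹ J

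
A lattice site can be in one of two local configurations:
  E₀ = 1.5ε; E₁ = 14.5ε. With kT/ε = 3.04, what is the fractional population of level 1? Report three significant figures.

Eᵢ/kT = 0.49342, 4.7697.
Z = Σ e^(−Eᵢ/kT) = e^(−0.49342) + e^(−4.7697) = 0.61053 + 0.0084829 = 0.61901.
P₁ = e^(−E₁/kT) / Z = 0.0084829/0.61901 = 0.0137.

0.0137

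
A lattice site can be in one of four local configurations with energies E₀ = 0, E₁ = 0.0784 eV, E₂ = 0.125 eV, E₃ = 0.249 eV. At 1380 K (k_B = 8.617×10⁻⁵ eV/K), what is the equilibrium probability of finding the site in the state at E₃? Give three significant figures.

0.0619

k_BT = 8.617×10⁻⁵ × 1380 K = 0.11891 eV.
Eᵢ/kT = 0, 0.65932, 1.0512, 2.0940.
Z = Σ e^(−Eᵢ/kT) = e^(−0) + e^(−0.65932) + e^(−1.0512) + e^(−2.0940) = 1.0000 + 0.51720 + 0.34952 + 0.12319 = 1.9899.
P₃ = e^(−E₃/kT) / Z = 0.12319/1.9899 = 0.0619.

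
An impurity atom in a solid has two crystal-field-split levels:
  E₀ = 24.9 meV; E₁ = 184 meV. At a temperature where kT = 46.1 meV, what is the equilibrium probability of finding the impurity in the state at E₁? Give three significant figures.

Eᵢ/kT = 0.54013, 3.9913.
Z = Σ e^(−Eᵢ/kT) = e^(−0.54013) + e^(−3.9913) = 0.58267 + 0.018476 = 0.60115.
P₁ = e^(−E₁/kT) / Z = 0.018476/0.60115 = 0.0307.

0.0307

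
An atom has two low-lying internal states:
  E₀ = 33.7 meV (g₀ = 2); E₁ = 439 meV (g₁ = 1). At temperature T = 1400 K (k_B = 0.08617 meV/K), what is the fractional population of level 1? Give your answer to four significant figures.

0.01708

k_BT = 0.08617 × 1400 K = 120.638 meV.
Eᵢ/kT = 0.279348, 3.63899.
Z = Σ gᵢe^(−Eᵢ/kT) = 2·e^(−0.279348) + 1·e^(−3.63899) = 1.51255 + 0.0262789 = 1.53883.
P₁ = g₁ e^(−E₁/kT) / Z = 0.0262789/1.53883 = 0.01708.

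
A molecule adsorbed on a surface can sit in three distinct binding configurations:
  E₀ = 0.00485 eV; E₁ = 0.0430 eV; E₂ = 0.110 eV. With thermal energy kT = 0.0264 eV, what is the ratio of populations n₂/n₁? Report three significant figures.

n₂/n₁ = exp[−(E₂−E₁)/kT] = exp(−(0.0670 eV)/(0.0264 eV)) = exp(-2.5379) = 0.0790.

0.0790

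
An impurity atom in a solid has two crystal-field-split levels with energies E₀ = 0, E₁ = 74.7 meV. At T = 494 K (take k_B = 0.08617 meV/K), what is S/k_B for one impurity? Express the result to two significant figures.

k_BT = 0.08617 × 494 K = 42.57 meV.
Eᵢ/kT = 0, 1.755.
Z = Σ e^(−Eᵢ/kT) = e^(−0) + e^(−1.755) = 1.000 + 0.1729 = 1.173.
⟨E⟩ = Σ EᵢPᵢ = 11.01 meV.
S/k_B = ln Z + ⟨E⟩/kT = ln(1.173) + 11.01/42.57 = 0.1596 + 0.2586 = 0.42.

0.42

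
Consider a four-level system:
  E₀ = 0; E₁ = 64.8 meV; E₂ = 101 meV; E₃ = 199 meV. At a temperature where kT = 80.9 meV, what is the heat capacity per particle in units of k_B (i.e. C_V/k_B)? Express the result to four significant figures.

0.4280

Eᵢ/kT = 0, 0.800989, 1.24845, 2.45983.
Z = Σ e^(−Eᵢ/kT) = e^(−0) + e^(−0.800989) + e^(−1.24845) + e^(−2.45983) = 1.00000 + 0.448885 + 0.286949 + 0.0854495 = 1.82128.
⟨E⟩ = 41.2205 meV, ⟨E²⟩ = 4500.10 meV².
C_V/k_B = (⟨E²⟩ − ⟨E⟩²)/(kT)² = (4500.10 − 1699.13)/6544.81 = 0.4280.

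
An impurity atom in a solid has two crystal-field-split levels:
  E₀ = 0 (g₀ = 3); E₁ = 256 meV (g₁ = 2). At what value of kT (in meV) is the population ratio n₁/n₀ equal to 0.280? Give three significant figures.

n₁/n₀ = (g₁/g₀) exp[−(E₁−E₀)/kT] = 0.280.
⇒ (E₁−E₀)/kT = ln((2/3)/0.280) = ln(2.3810) = 0.86752.
kT = 256 meV / 0.86752 = 295 meV.

295 meV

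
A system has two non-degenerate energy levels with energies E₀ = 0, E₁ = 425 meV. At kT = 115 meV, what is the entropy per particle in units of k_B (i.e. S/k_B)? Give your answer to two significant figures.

0.11

Eᵢ/kT = 0, 3.696.
Z = Σ e^(−Eᵢ/kT) = e^(−0) + e^(−3.696) = 1.000 + 0.02482 = 1.025.
⟨E⟩ = Σ EᵢPᵢ = 10.29 meV.
S/k_B = ln Z + ⟨E⟩/kT = ln(1.025) + 10.29/115 = 0.02469 + 0.08948 = 0.11.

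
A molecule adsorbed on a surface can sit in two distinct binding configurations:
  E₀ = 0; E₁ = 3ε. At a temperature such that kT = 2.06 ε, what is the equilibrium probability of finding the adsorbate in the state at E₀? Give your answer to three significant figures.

0.811

Eᵢ/kT = 0, 1.4563.
Z = Σ e^(−Eᵢ/kT) = e^(−0) + e^(−1.4563) = 1.0000 + 0.23310 = 1.2331.
P₀ = e^(−E₀/kT) / Z = 1.0000/1.2331 = 0.811.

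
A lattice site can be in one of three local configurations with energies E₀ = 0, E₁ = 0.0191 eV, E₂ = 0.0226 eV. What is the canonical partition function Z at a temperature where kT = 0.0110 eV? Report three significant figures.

Z = 1.30

Eᵢ/kT = 0, 1.7364, 2.0545.
Z = Σ e^(−Eᵢ/kT) = e^(−0) + e^(−1.7364) + e^(−2.0545) = 1.0000 + 0.17615 + 0.12816 = 1.3043.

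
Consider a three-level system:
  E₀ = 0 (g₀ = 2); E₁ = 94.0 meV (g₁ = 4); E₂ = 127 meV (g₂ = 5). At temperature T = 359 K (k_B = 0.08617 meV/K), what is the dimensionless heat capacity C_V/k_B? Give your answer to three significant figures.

k_BT = 0.08617 × 359 K = 30.935 meV.
Eᵢ/kT = 0, 3.0386, 4.1054.
Z = Σ gᵢe^(−Eᵢ/kT) = 2·e^(−0) + 4·e^(−3.0386) + 5·e^(−4.1054) = 2.0000 + 0.19161 + 0.082417 = 2.2740.
⟨E⟩ = 12.523 meV, ⟨E²⟩ = 1329.1 meV².
C_V/k_B = (⟨E²⟩ − ⟨E⟩²)/(kT)² = (1329.1 − 156.83)/956.97 = 1.22.

1.22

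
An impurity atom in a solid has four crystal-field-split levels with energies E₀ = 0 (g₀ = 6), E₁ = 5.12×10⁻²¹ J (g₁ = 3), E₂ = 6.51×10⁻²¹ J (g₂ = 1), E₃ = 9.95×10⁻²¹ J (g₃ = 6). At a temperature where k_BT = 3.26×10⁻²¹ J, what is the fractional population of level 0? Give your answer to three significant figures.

0.852

Eᵢ/kT = 0, 1.5706, 1.9969, 3.0521.
Z = Σ gᵢe^(−Eᵢ/kT) = 6·e^(−0) + 3·e^(−1.5706) + 1·e^(−1.9969) + 6·e^(−3.0521) = 6.0000 + 0.62376 + 0.13576 + 0.28356 = 7.0431.
P₀ = g₀ e^(−E₀/kT) / Z = 6.0000/7.0431 = 0.852.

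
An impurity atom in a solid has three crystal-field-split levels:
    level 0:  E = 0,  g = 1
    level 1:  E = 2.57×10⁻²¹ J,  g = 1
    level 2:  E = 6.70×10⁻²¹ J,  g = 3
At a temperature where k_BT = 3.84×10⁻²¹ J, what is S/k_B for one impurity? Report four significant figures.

1.328

Eᵢ/kT = 0, 0.669271, 1.74479.
Z = Σ gᵢe^(−Eᵢ/kT) = 1·e^(−0) + 1·e^(−0.669271) + 3·e^(−1.74479) = 1.00000 + 0.512082 + 0.524045 = 2.03613.
⟨E⟩ = Σ EᵢPᵢ = 2.37075 ×10⁻²¹ J.
S/k_B = ln Z + ⟨E⟩/kT = ln(2.03613) + 2.37075/3.84 = 0.711051 + 0.617383 = 1.328.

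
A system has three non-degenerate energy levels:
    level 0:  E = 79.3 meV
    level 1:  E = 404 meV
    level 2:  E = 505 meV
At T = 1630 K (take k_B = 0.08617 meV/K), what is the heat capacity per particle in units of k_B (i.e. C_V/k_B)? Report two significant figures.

k_BT = 0.08617 × 1630 K = 140.5 meV.
Eᵢ/kT = 0.5644, 2.875, 3.594.
Z = Σ e^(−Eᵢ/kT) = e^(−0.5644) + e^(−2.875) + e^(−3.594) = 0.5687 + 0.05642 + 0.02749 = 0.6526.
⟨E⟩ = 125.3 meV, ⟨E²⟩ = 30330 meV².
C_V/k_B = (⟨E²⟩ − ⟨E⟩²)/(kT)² = (30330 − 15700)/19740 = 0.74.

0.74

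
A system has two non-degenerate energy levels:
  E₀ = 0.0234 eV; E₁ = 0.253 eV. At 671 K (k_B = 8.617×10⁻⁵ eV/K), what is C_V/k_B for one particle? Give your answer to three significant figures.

0.286

k_BT = 8.617×10⁻⁵ × 671 K = 0.057820 eV.
Eᵢ/kT = 0.40470, 4.3756.
Z = Σ e^(−Eᵢ/kT) = e^(−0.40470) + e^(−4.3756) = 0.66718 + 0.012581 = 0.67976.
⟨E⟩ = 0.027649 eV, ⟨E²⟩ = 0.0017221 eV².
C_V/k_B = (⟨E²⟩ − ⟨E⟩²)/(kT)² = (0.0017221 − 0.00076447)/0.0033432 = 0.286.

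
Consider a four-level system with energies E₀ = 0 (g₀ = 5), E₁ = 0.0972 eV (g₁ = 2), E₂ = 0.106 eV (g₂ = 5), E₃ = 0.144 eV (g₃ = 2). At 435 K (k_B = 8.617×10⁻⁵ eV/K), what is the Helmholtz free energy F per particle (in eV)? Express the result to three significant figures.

k_BT = 8.617×10⁻⁵ × 435 K = 0.037484 eV.
Eᵢ/kT = 0, 2.5931, 2.8279, 3.8416.
Z = Σ gᵢe^(−Eᵢ/kT) = 5·e^(−0) + 2·e^(−2.5931) + 5·e^(−2.8279) + 2·e^(−3.8416) = 5.0000 + 0.14958 + 0.29568 + 0.042918 = 5.4882.
F = −kT ln Z = −0.037484 × ln(5.4882) = −0.037484 × 1.7026 = -0.0638 eV.

-0.0638 eV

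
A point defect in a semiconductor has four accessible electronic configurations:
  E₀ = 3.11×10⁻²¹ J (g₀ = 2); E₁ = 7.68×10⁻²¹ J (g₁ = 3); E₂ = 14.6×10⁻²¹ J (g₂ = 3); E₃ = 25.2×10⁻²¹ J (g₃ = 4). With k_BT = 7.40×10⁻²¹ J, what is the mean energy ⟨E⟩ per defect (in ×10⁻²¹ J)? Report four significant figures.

7.410 ×10⁻²¹ J

Eᵢ/kT = 0.420270, 1.03784, 1.97297, 3.40541.
Z = Σ gᵢe^(−Eᵢ/kT) = 2·e^(−0.420270) + 3·e^(−1.03784) + 3·e^(−1.97297) + 4·e^(−3.40541) = 1.31374 + 1.06266 + 0.417130 + 0.132773 = 2.92630.
⟨E⟩ = Σ Eᵢ gᵢe^(−Eᵢ/kT) / Z = (3.11·1.31374 + 7.68·1.06266 + 14.6·0.417130 + 25.2·0.132773) / 2.92630 = 7.410 ×10⁻²¹ J.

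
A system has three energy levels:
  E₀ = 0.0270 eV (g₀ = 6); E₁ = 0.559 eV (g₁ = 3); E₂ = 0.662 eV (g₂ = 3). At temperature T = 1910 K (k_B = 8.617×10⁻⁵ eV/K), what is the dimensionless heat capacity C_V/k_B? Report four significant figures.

0.3423

k_BT = 8.617×10⁻⁵ × 1910 K = 0.164585 eV.
Eᵢ/kT = 0.164049, 3.39642, 4.02224.
Z = Σ gᵢe^(−Eᵢ/kT) = 6·e^(−0.164049) + 3·e^(−3.39642) + 3·e^(−4.02224) = 5.09220 + 0.100479 + 0.0537384 = 5.24642.
⟨E⟩ = 0.0436930 eV, ⟨E²⟩ = 0.0111811 eV².
C_V/k_B = (⟨E²⟩ − ⟨E⟩²)/(kT)² = (0.0111811 − 0.00190908)/0.0270882 = 0.3423.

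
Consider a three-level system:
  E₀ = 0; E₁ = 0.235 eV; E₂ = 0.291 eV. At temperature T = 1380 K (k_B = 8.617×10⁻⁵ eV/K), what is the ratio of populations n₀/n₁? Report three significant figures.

k_BT = 8.617×10⁻⁵ × 1380 K = 0.11891 eV.
n₀/n₁ = exp[−(E₀−E₁)/kT] = exp(−(-0.235 eV)/(0.11891 eV)) = exp(1.9763) = 7.22.

7.22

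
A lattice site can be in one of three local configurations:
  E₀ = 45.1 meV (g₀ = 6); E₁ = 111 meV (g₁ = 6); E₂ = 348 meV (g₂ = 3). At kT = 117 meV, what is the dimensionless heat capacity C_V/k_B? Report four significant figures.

Eᵢ/kT = 0.385470, 0.948718, 2.97436.
Z = Σ gᵢe^(−Eᵢ/kT) = 6·e^(−0.385470) + 6·e^(−0.948718) + 3·e^(−2.97436) = 4.08079 + 2.32342 + 0.153240 = 6.55745.
⟨E⟩ = 75.5280 meV, ⟨E²⟩ = 8461.40 meV².
C_V/k_B = (⟨E²⟩ − ⟨E⟩²)/(kT)² = (8461.40 − 5704.48)/13689.0 = 0.2014.

0.2014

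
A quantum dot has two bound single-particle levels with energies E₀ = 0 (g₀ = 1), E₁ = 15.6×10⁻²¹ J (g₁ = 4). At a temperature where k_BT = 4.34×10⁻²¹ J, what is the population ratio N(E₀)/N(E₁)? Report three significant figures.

n₀/n₁ = (g₀/g₁) exp[−(E₀−E₁)/kT] = (1/4) × exp(−(-15.6 ×10⁻²¹ J)/(4.34 ×10⁻²¹ J)) = (1/4) × exp(3.5945) = 9.10.

9.10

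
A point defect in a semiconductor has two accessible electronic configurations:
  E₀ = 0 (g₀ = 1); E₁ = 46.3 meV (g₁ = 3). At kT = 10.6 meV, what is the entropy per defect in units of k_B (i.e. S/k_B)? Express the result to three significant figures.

0.197

Eᵢ/kT = 0, 4.3679.
Z = Σ gᵢe^(−Eᵢ/kT) = 1·e^(−0) + 3·e^(−4.3679) = 1.0000 + 0.038034 = 1.0380.
⟨E⟩ = Σ EᵢPᵢ = 1.6965 meV.
S/k_B = ln Z + ⟨E⟩/kT = ln(1.0380) + 1.6965/10.6 = 0.037296 + 0.16005 = 0.197.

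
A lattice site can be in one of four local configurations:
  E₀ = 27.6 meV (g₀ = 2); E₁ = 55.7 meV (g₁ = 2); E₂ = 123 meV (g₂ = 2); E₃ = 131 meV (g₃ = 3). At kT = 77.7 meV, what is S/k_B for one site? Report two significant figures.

2.0

Eᵢ/kT = 0.3552, 0.7169, 1.583, 1.686.
Z = Σ gᵢe^(−Eᵢ/kT) = 2·e^(−0.3552) + 2·e^(−0.7169) + 2·e^(−1.583) + 3·e^(−1.686) = 1.402 + 0.9765 + 0.4107 + 0.5558 = 3.345.
⟨E⟩ = Σ EᵢPᵢ = 64.70 meV.
S/k_B = ln Z + ⟨E⟩/kT = ln(3.345) + 64.70/77.7 = 1.207 + 0.8327 = 2.0.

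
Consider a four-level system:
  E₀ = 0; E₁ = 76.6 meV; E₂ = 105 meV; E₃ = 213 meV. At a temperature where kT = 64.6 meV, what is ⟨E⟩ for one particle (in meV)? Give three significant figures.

Eᵢ/kT = 0, 1.1858, 1.6254, 3.2972.
Z = Σ e^(−Eᵢ/kT) = e^(−0) + e^(−1.1858) + e^(−1.6254) + e^(−3.2972) = 1.0000 + 0.30550 + 0.19683 + 0.036987 = 1.5393.
⟨E⟩ = Σ Eᵢ e^(−Eᵢ/kT) / Z = (0·1.0000 + 76.6·0.30550 + 105·0.19683 + 213·0.036987) / 1.5393 = 33.7 meV.

33.7 meV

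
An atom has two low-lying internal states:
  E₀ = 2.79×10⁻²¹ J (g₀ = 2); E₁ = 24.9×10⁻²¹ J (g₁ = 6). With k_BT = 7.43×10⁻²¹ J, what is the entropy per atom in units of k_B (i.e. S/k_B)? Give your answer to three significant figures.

1.23

Eᵢ/kT = 0.37550, 3.3513.
Z = Σ gᵢe^(−Eᵢ/kT) = 2·e^(−0.37550) + 6·e^(−3.3513) = 1.3739 + 0.21023 = 1.5841.
⟨E⟩ = Σ EᵢPᵢ = 5.7243 ×10⁻²¹ J.
S/k_B = ln Z + ⟨E⟩/kT = ln(1.5841) + 5.7243/7.43 = 0.46002 + 0.77043 = 1.23.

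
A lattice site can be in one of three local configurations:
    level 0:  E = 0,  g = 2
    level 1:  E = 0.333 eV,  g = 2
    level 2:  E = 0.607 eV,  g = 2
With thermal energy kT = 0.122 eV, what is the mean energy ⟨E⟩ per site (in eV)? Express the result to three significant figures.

Eᵢ/kT = 0, 2.7295, 4.9754.
Z = Σ gᵢe^(−Eᵢ/kT) = 2·e^(−0) + 2·e^(−2.7295) + 2·e^(−4.9754) = 2.0000 + 0.13050 + 0.013812 = 2.1443.
⟨E⟩ = Σ Eᵢ gᵢe^(−Eᵢ/kT) / Z = (0·2.0000 + 0.333·0.13050 + 0.607·0.013812) / 2.1443 = 0.0242 eV.

0.0242 eV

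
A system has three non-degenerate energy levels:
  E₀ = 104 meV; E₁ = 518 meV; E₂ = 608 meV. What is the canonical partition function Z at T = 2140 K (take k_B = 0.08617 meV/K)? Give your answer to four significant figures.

k_BT = 0.08617 × 2140 K = 184.404 meV.
Eᵢ/kT = 0.563979, 2.80905, 3.29711.
Z = Σ e^(−Eᵢ/kT) = e^(−0.563979) + e^(−2.80905) + e^(−3.29711) = 0.568941 + 0.0602622 + 0.0369899 = 0.666193.

Z = 0.6662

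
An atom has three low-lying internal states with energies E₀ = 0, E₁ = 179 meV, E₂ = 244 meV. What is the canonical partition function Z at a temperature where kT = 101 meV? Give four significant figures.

Eᵢ/kT = 0, 1.77228, 2.41584.
Z = Σ e^(−Eᵢ/kT) = e^(−0) + e^(−1.77228) + e^(−2.41584) = 1.00000 + 0.169945 + 0.0892923 = 1.25924.

Z = 1.259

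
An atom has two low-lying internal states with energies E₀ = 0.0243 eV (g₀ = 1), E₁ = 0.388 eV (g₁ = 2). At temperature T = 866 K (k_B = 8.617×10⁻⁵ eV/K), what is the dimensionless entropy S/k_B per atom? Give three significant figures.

0.0886

k_BT = 8.617×10⁻⁵ × 866 K = 0.074623 eV.
Eᵢ/kT = 0.32564, 5.1995.
Z = Σ gᵢe^(−Eᵢ/kT) = 1·e^(−0.32564) + 2·e^(−5.1995) = 0.72207 + 0.011039 = 0.73311.
⟨E⟩ = Σ EᵢPᵢ = 0.029776 eV.
S/k_B = ln Z + ⟨E⟩/kT = ln(0.73311) + 0.029776/0.074623 = -0.31046 + 0.39902 = 0.0886.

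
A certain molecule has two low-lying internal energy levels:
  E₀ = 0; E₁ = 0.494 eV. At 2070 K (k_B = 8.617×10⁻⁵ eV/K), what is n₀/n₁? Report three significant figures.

k_BT = 8.617×10⁻⁵ × 2070 K = 0.17837 eV.
n₀/n₁ = exp[−(E₀−E₁)/kT] = exp(−(-0.494 eV)/(0.17837 eV)) = exp(2.7695) = 16.0.

16.0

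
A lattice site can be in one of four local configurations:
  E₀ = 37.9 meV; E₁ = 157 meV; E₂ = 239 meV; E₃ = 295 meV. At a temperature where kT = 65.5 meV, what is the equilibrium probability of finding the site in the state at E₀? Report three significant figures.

0.814

Eᵢ/kT = 0.57863, 2.3969, 3.6489, 4.5038.
Z = Σ e^(−Eᵢ/kT) = e^(−0.57863) + e^(−2.3969) + e^(−3.6489) + e^(−4.5038) = 0.56067 + 0.091000 + 0.026020 + 0.011067 = 0.68876.
P₀ = e^(−E₀/kT) / Z = 0.56067/0.68876 = 0.814.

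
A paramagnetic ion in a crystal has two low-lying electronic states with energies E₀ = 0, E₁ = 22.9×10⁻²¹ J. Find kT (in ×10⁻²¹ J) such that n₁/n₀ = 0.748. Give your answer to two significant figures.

79 ×10⁻²¹ J

n₁/n₀ = exp[−(E₁−E₀)/kT] = 0.748.
⇒ (E₁−E₀)/kT = ln(1/0.748) = ln(1.337) = 0.2904.
kT = 22.9 ×10⁻²¹ J / 0.2904 = 79 ×10⁻²¹ J.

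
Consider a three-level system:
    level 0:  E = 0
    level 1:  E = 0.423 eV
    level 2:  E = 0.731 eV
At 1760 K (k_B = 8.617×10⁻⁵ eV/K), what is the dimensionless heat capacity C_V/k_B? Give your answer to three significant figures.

k_BT = 8.617×10⁻⁵ × 1760 K = 0.15166 eV.
Eᵢ/kT = 0, 2.7891, 4.8200.
Z = Σ e^(−Eᵢ/kT) = e^(−0) + e^(−2.7891) + e^(−4.8200) = 1.0000 + 0.061477 + 0.0080668 = 1.0695.
⟨E⟩ = 0.029829 eV, ⟨E²⟩ = 0.014316 eV².
C_V/k_B = (⟨E²⟩ − ⟨E⟩²)/(kT)² = (0.014316 − 0.00088977)/0.023001 = 0.584.

0.584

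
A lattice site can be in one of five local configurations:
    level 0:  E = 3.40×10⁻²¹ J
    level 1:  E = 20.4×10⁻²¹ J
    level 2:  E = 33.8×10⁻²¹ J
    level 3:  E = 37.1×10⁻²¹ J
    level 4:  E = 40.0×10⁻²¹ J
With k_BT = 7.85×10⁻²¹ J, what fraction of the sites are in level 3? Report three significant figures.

Eᵢ/kT = 0.43312, 2.5987, 4.3057, 4.7261, 5.0955.
Z = Σ e^(−Eᵢ/kT) = e^(−0.43312) + e^(−2.5987) + e^(−4.3057) + e^(−4.7261) + e^(−5.0955) = 0.64848 + 0.074370 + 0.013491 + 0.0088610 + 0.0061242 = 0.75133.
P₃ = e^(−E₃/kT) / Z = 0.0088610/0.75133 = 0.0118.

0.0118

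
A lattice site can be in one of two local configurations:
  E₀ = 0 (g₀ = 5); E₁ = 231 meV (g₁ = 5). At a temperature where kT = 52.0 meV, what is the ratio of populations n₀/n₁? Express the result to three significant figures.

85.0

n₀/n₁ = (g₀/g₁) exp[−(E₀−E₁)/kT] = (5/5) × exp(−(-231 meV)/(52.0 meV)) = (5/5) × exp(4.4423) = 85.0.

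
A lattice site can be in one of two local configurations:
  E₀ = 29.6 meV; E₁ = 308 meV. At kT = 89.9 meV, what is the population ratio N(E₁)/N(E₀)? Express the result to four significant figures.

0.04519

n₁/n₀ = exp[−(E₁−E₀)/kT] = exp(−(278.4 meV)/(89.9 meV)) = exp(-3.09677) = 0.04519.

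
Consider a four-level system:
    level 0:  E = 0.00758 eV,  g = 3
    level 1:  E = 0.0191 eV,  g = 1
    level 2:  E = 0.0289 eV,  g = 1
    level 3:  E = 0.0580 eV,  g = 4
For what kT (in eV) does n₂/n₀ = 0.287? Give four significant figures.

0.1425 eV

n₂/n₀ = (g₂/g₀) exp[−(E₂−E₀)/kT] = 0.287.
⇒ (E₂−E₀)/kT = ln((1/3)/0.287) = ln(1.16144) = 0.149661.
kT = 0.02132 eV / 0.149661 = 0.1425 eV.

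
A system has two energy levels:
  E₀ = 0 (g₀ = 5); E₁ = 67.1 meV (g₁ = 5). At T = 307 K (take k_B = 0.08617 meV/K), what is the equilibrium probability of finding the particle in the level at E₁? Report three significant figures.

0.0733

k_BT = 0.08617 × 307 K = 26.454 meV.
Eᵢ/kT = 0, 2.5365.
Z = Σ gᵢe^(−Eᵢ/kT) = 5·e^(−0) + 5·e^(−2.5365) = 5.0000 + 0.39571 = 5.3957.
P₁ = g₁ e^(−E₁/kT) / Z = 0.39571/5.3957 = 0.0733.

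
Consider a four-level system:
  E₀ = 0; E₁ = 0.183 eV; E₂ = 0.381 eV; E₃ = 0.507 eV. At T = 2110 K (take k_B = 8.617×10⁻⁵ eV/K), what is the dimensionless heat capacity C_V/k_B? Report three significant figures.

0.631

k_BT = 8.617×10⁻⁵ × 2110 K = 0.18182 eV.
Eᵢ/kT = 0, 1.0065, 2.0955, 2.7885.
Z = Σ e^(−Eᵢ/kT) = e^(−0) + e^(−1.0065) + e^(−2.0955) + e^(−2.7885) = 1.0000 + 0.36550 + 0.12301 + 0.061513 = 1.5500.
⟨E⟩ = 0.093510 eV, ⟨E²⟩ = 0.029618 eV².
C_V/k_B = (⟨E²⟩ − ⟨E⟩²)/(kT)² = (0.029618 − 0.0087441)/0.033059 = 0.631.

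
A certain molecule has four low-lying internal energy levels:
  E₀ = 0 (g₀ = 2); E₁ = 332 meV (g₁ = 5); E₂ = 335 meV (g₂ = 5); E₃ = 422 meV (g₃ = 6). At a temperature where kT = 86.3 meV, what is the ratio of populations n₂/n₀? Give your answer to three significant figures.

n₂/n₀ = (g₂/g₀) exp[−(E₂−E₀)/kT] = (5/2) × exp(−(335 meV)/(86.3 meV)) = (5/2) × exp(-3.8818) = 0.0515.

0.0515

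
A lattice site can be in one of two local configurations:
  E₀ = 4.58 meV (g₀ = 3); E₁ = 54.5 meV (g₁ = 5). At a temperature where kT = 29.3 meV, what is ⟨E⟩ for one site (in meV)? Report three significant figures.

16.2 meV

Eᵢ/kT = 0.15631, 1.8601.
Z = Σ gᵢe^(−Eᵢ/kT) = 3·e^(−0.15631) + 5·e^(−1.8601) = 2.5659 + 0.77829 = 3.3442.
⟨E⟩ = Σ Eᵢ gᵢe^(−Eᵢ/kT) / Z = (4.58·2.5659 + 54.5·0.77829) / 3.3442 = 16.2 meV.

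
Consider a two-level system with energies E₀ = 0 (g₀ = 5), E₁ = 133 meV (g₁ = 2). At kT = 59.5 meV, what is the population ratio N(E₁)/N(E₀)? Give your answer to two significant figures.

0.043

n₁/n₀ = (g₁/g₀) exp[−(E₁−E₀)/kT] = (2/5) × exp(−(133 meV)/(59.5 meV)) = (2/5) × exp(-2.235) = 0.043.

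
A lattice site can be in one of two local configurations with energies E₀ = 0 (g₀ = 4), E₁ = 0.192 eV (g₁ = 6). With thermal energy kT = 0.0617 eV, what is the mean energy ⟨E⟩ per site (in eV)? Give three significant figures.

Eᵢ/kT = 0, 3.1118.
Z = Σ gᵢe^(−Eᵢ/kT) = 4·e^(−0) + 6·e^(−3.1118) = 4.0000 + 0.26712 = 4.2671.
⟨E⟩ = Σ Eᵢ gᵢe^(−Eᵢ/kT) / Z = (0·4.0000 + 0.192·0.26712) / 4.2671 = 0.0120 eV.

0.0120 eV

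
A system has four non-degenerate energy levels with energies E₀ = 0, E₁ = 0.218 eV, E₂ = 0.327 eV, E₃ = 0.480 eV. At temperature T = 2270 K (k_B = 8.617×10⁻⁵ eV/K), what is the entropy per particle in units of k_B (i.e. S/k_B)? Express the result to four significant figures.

k_BT = 8.617×10⁻⁵ × 2270 K = 0.195606 eV.
Eᵢ/kT = 0, 1.11449, 1.67173, 2.45391.
Z = Σ e^(−Eᵢ/kT) = e^(−0) + e^(−1.11449) + e^(−1.67173) + e^(−2.45391) = 1.00000 + 0.328083 + 0.187922 + 0.0859568 = 1.60196.
⟨E⟩ = Σ EᵢPᵢ = 0.108762 eV.
S/k_B = ln Z + ⟨E⟩/kT = ln(1.60196) + 0.108762/0.195606 = 0.471228 + 0.556026 = 1.027.

1.027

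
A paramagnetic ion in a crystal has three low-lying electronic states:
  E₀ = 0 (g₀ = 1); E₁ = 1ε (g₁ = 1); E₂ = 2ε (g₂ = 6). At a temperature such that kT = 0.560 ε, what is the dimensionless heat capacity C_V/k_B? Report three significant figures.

1.55

Eᵢ/kT = 0, 1.7857, 3.5714.
Z = Σ gᵢe^(−Eᵢ/kT) = 1·e^(−0) + 1·e^(−1.7857) + 6·e^(−3.5714) = 1.0000 + 0.16768 + 0.16870 = 1.3364.
⟨E⟩ = 0.37794 ε, ⟨E²⟩ = 0.63041 ε².
C_V/k_B = (⟨E²⟩ − ⟨E⟩²)/(kT)² = (0.63041 − 0.14284)/0.31360 = 1.55.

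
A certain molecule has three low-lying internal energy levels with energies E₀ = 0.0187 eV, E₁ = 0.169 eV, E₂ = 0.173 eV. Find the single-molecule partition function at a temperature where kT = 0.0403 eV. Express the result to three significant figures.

Eᵢ/kT = 0.46402, 4.1935, 4.2928.
Z = Σ e^(−Eᵢ/kT) = e^(−0.46402) + e^(−4.1935) + e^(−4.2928) = 0.62875 + 0.015093 + 0.013667 = 0.65751.

Z = 0.658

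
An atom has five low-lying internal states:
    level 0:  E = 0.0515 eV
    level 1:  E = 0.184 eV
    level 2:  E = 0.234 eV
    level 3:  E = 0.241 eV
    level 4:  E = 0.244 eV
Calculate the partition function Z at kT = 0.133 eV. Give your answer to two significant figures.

Z = 1.4

Eᵢ/kT = 0.3872, 1.383, 1.759, 1.812, 1.835.
Z = Σ e^(−Eᵢ/kT) = e^(−0.3872) + e^(−1.383) + e^(−1.759) + e^(−1.812) + e^(−1.835) = 0.6790 + 0.2508 + 0.1722 + 0.1633 + 0.1596 = 1.425.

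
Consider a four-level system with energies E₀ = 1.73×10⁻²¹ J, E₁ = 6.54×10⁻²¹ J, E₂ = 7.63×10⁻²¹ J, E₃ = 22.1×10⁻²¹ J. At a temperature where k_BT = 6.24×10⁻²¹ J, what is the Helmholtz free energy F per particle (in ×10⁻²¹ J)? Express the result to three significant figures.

Eᵢ/kT = 0.27724, 1.0481, 1.2228, 3.5417.
Z = Σ e^(−Eᵢ/kT) = e^(−0.27724) + e^(−1.0481) + e^(−1.2228) + e^(−3.5417) = 0.75787 + 0.35060 + 0.29440 + 0.028964 = 1.4318.
F = −kT ln Z = −6.24 × ln(1.4318) = −6.24 × 0.35893 = -2.24 ×10⁻²¹ J.

-2.24 ×10⁻²¹ J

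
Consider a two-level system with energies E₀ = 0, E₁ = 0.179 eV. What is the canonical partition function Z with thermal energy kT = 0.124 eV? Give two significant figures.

Eᵢ/kT = 0, 1.444.
Z = Σ e^(−Eᵢ/kT) = e^(−0) + e^(−1.444) = 1.000 + 0.2360 = 1.236.

Z = 1.2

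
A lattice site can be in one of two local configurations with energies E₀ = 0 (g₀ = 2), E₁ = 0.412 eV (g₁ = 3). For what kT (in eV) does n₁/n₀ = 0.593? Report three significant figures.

0.444 eV

n₁/n₀ = (g₁/g₀) exp[−(E₁−E₀)/kT] = 0.593.
⇒ (E₁−E₀)/kT = ln((3/2)/0.593) = ln(2.5295) = 0.92802.
kT = 0.412 eV / 0.92802 = 0.444 eV.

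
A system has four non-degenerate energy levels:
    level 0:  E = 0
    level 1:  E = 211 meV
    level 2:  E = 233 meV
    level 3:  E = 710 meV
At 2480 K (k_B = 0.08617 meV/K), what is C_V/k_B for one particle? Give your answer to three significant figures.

k_BT = 0.08617 × 2480 K = 213.70 meV.
Eᵢ/kT = 0, 0.98737, 1.0903, 3.3224.
Z = Σ e^(−Eᵢ/kT) = e^(−0) + e^(−0.98737) + e^(−1.0903) + e^(−3.3224) = 1.0000 + 0.37256 + 0.33612 + 0.036066 = 1.7447.
⟨E⟩ = 104.62 meV, ⟨E²⟩ = 30386 meV².
C_V/k_B = (⟨E²⟩ − ⟨E⟩²)/(kT)² = (30386 − 10945)/45668 = 0.426.

0.426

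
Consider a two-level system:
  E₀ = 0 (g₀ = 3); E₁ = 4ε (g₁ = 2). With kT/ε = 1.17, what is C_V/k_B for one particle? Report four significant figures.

Eᵢ/kT = 0, 3.41880.
Z = Σ gᵢe^(−Eᵢ/kT) = 3·e^(−0) + 2·e^(−3.41880) = 3.00000 + 0.0655034 = 3.06550.
⟨E⟩ = 0.0854717 ε, ⟨E²⟩ = 0.341887 ε².
C_V/k_B = (⟨E²⟩ − ⟨E⟩²)/(kT)² = (0.341887 − 0.00730541)/1.36890 = 0.2444.

0.2444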